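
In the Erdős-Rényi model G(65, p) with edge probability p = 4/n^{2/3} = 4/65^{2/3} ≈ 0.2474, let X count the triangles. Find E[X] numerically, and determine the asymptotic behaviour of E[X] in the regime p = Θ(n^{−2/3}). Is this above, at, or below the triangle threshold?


Number of potential triangles: C(65, 3) = 43680.
Each occurs with probability p³ ≈ (0.2474)³ ≈ 1.514793e-02.
By linearity: E[X] = C(65, 3)·p³ ≈ 43680 · 1.514793e-02 ≈ 661.6615.
Since α = 2/3 < 1, p = c/n^{2/3} ≫ 1/n is above the triangle threshold p ~ 1/n. Asymptotically E[X] ~ (c³/6)·n^{3(1−α)} = (4³/6)·n^{1} → ∞; triangles are abundant w.h.p.

E[X] ≈ 661.6615; in regime p = Θ(1/n^{2/3}) E[X] diverges (above the triangle threshold p ~ 1/n).


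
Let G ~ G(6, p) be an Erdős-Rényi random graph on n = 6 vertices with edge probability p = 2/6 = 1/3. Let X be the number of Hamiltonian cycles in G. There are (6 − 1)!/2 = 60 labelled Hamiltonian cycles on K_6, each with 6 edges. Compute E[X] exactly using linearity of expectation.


K_6 has (6 − 1)!/2 = 60 labelled Hamiltonian cycles.
For each such Hamiltonian cycle H, let X_H = 1 if all 6 edges of H are present in G. Then P[X_H = 1] = p^{6} = (1/3)^{6} = 1/729.
By linearity of expectation: E[X] = Σ_H E[X_H] = 60 · p^{6} = 60 · 1/729 = 20/243.
Numerically: E[X] ≈ 0.0823045.

E[X] = 60 · (1/3)^{6} = 20/243 ≈ 0.0823045.


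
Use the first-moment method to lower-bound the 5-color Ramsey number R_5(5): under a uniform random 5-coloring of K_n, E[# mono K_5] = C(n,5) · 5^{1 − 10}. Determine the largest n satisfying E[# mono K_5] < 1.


We need C(n, 5) · 5^{1 − 10} < 1, i.e. C(n, 5) < 5^{10 − 1} = 1953125.
Check values of n near the boundary:
  n = 46: C(46, 5) = 1370754; 1370754 < 1953125? YES
  n = 47: C(47, 5) = 1533939; 1533939 < 1953125? YES
  n = 48: C(48, 5) = 1712304; 1712304 < 1953125? YES
  n = 49: C(49, 5) = 1906884; 1906884 < 1953125? YES
  n = 50: C(50, 5) = 2118760; 2118760 < 1953125? NO
  n = 51: C(51, 5) = 2349060; 2349060 < 1953125? NO
The largest n with C(n, 5) < 1953125 is n = 49 (where E[X] = 1906884/1953125 ≈ 0.976325). Hence R_5(5) > 49, i.e. R_5(5) ≥ 50.

Largest n = 49; hence R_5(5) > 49.


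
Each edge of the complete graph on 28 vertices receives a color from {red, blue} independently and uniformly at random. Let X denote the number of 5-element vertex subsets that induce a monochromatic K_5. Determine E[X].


Let X = Σ_S X_S over the C(28, 5) = 98280 subsets S of size 5, where X_S = 1 if the K_5 on S is monochromatic.
For a fixed S, the K_5 on S has C(5, 2) = 10 edges. P[all 10 edges red] = (1/2)^10, and likewise for blue, so P[monochromatic] = 2·(1/2)^10 = 2^{1 − 10} = 1/512.
Summing: E[X] = C(28, 5) · 2^{1 − 10} = 98280 · 1/512 = 12285/64.
Numerically: E[X] ≈ 191.953.

E[X] = C(28,5)·2^(1−C(5,2)) = 12285/64 ≈ 191.953.


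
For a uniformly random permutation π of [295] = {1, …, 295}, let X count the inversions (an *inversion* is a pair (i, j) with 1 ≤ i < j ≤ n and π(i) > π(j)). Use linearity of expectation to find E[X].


Write X = Σ X_I over the C(295, 2) = 43365 pairs i < j, with X_I the indicator of one inversion.
There are 43365 indicators.
For each fixed pair i < j, the values π(i) and π(j) are two distinct elements of {1, …, 295} in uniformly random order; by symmetry P[π(i) > π(j)] = 1/2.
By linearity: E[X] = 43365 · (1/2) = C(295, 2) · (1/2) = 43365/2 = 43365/2 ≈ 21682.50000.

E[X] = 43365/2 = 21682.50000.


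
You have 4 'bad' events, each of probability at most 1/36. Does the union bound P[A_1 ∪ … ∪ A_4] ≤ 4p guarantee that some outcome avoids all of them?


Union bound: P[∪_{i=1}^{4} A_i] ≤ Σ_i P[A_i] ≤ 4·p = 4·(1/36) = 1/9.
Numerically: 1/9 ≈ 0.1111111.
Is 1/9 < 1? YES.
Since P[∪ A_i] ≤ 1/9 < 1, the complement has P[∩ A_i^c] ≥ 1 − 1/9 = 8/9 > 0, so some outcome avoids every A_i.

4·p = 1/9 ≈ 0.1111111; existence CERTIFIED by the union bound.


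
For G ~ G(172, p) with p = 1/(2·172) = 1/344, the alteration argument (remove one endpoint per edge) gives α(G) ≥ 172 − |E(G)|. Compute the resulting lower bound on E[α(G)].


E[|E(G)|] = C(172, 2)·p = 14706 · (1/344) = 171/4.
E[α(G)] ≥ n − E[|E(G)|] = 172 − 171/4 = 517/4.
Numerically: ≈ 129.25000.
(This is only a lower bound; the true E[α(G)] may be larger.)

E[α(G)] ≥ 517/4 ≈ 129.25000.


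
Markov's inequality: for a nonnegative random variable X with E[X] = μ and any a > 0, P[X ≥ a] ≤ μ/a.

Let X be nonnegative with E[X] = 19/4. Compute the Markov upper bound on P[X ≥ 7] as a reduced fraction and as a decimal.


μ = E[X] = 19/4, a = 7.
Markov: P[X ≥ 7] ≤ μ/a = (19/4)/7 = 19/28.
Numerically: ≈ 0.6786.
(Since a = 7 > μ = 4.7500, the bound 19/28 is < 1 and informative.)

P[X ≥ 7] ≤ 19/28 ≈ 0.6786.


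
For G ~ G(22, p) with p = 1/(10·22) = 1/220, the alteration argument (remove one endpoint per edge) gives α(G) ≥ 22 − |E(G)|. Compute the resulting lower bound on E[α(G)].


E[|E(G)|] = C(22, 2)·p = 231 · (1/220) = 21/20.
E[α(G)] ≥ n − E[|E(G)|] = 22 − 21/20 = 419/20.
Numerically: ≈ 20.95000.
(This is only a lower bound; the true E[α(G)] may be larger.)

E[α(G)] ≥ 419/20 ≈ 20.95000.


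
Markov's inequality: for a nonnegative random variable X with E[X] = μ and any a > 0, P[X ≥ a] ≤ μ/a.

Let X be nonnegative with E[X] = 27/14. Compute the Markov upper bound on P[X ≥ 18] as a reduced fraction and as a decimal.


μ = E[X] = 27/14, a = 18.
Markov: P[X ≥ 18] ≤ μ/a = (27/14)/18 = 3/28.
Numerically: ≈ 0.107.
(Since a = 18 > μ = 1.929, the bound 3/28 is < 1 and informative.)

P[X ≥ 18] ≤ 3/28 ≈ 0.107.


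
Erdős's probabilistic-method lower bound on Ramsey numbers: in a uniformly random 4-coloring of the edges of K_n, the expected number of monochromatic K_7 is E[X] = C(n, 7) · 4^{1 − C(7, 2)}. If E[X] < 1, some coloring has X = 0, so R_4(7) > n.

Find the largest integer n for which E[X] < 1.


We need C(n, 7) · 4^{1 − 21} < 1, i.e. C(n, 7) < 4^{21 − 1} = 1099511627776.
Check values of n near the boundary:
  n = 179: C(179, 7) = 1037437234460; 1037437234460 < 1099511627776? YES
  n = 180: C(180, 7) = 1079414463600; 1079414463600 < 1099511627776? YES
  n = 181: C(181, 7) = 1122839183400; 1122839183400 < 1099511627776? NO
The largest n with C(n, 7) < 1099511627776 is n = 180 (where E[X] = 67463403975/68719476736 ≈ 0.9817217). Hence R_4(7) > 180, i.e. R_4(7) ≥ 181.

Largest n = 180; hence R_4(7) > 180.


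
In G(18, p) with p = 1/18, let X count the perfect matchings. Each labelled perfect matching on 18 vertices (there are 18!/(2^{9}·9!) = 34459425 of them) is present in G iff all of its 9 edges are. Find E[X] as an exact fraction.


K_18 has 18!/(2^{9}·9!) = 34459425 labelled perfect matchings.
For each such perfect matching H, let X_H = 1 if all 9 edges of H are present in G. Then P[X_H = 1] = p^{9} = (1/18)^{9} = 1/198359290368.
By linearity of expectation: E[X] = Σ_H E[X_H] = 34459425 · p^{9} = 34459425 · 1/198359290368 = 425425/2448880128.
Numerically: E[X] ≈ 0.000173722.

E[X] = 34459425 · (1/18)^{9} = 425425/2448880128 ≈ 0.000173722.


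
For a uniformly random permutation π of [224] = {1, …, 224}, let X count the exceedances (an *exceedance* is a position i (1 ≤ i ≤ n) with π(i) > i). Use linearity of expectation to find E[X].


Write X = Σ_{i=1}^{224} X_i, where X_i = 1_{π(i) > i}.
For each fixed i, π(i) is uniform over {1, …, 224} (marginal of a uniform permutation), so P[π(i) > i] = (n − i)/n. Summing: Σ_{i=1}^{224} (n − i)/n = (0 + 1 + … + 223)/224 = 224(224 − 1)/(2·224) = (224 − 1)/2.
Hence E[X] = Σ_{i=1}^{224} (224 − i)/224 = 223/2 ≈ 111.500.

E[X] = 223/2 = 111.500.


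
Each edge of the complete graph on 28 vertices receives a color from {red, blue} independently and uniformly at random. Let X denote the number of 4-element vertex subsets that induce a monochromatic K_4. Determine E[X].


Let X = Σ_S X_S over the C(28, 4) = 20475 subsets S of size 4, where X_S = 1 if the K_4 on S is monochromatic.
For a fixed S, the K_4 on S has C(4, 2) = 6 edges. P[all 6 edges red] = (1/2)^6, and likewise for blue, so P[monochromatic] = 2·(1/2)^6 = 2^{1 − 6} = 1/32.
By linearity: E[X] = C(28, 4) · 2^{1 − 6} = 20475 · 1/32 = 20475/32.
Numerically: E[X] ≈ 639.843750.

E[X] = C(28,4)·2^(1−C(4,2)) = 20475/32 ≈ 639.843750.


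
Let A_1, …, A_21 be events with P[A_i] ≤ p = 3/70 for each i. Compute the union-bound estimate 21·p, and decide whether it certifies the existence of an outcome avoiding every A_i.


Union bound: P[∪_{i=1}^{21} A_i] ≤ Σ_i P[A_i] ≤ 21·p = 21·(3/70) = 9/10.
Numerically: 9/10 ≈ 0.9000.
Is 9/10 < 1? YES.
Since P[∪ A_i] ≤ 9/10 < 1, the complement has P[∩ A_i^c] ≥ 1 − 9/10 = 1/10 > 0, so some outcome avoids every A_i.

21·p = 9/10 ≈ 0.9000; existence CERTIFIED by the union bound.


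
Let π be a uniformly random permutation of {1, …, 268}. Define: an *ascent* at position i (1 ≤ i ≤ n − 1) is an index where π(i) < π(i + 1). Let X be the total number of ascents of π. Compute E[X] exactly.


Write X = Σ X_I over i = 1, …, 267, with X_I the indicator of one ascent.
There are 267 indicators.
For each fixed i, the pair (π(i), π(i+1)) is a uniformly random ordered pair of distinct values from {1, …, 268}; by symmetry P[π(i) < π(i+1)] = 1/2.
By linearity: E[X] = 267 · (1/2) = (268 − 1) · (1/2) = 267/2 ≈ 133.500000.

E[X] = 267/2 = 133.500000.


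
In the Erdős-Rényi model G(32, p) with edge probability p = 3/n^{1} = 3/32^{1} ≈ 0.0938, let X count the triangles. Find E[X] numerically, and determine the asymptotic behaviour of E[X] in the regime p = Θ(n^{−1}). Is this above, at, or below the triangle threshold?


Number of potential triangles: C(32, 3) = 4960.
Each occurs with probability p³ ≈ (0.0938)³ ≈ 8.23975e-04.
By linearity: E[X] = C(32, 3)·p³ ≈ 4960 · 8.23975e-04 ≈ 4.087.
Here α = 1, so p = 3/n is exactly at the triangle threshold p ~ 1/n. Asymptotically E[X] → c³/6 = 3³/6 = 9/2 ≈ 4.500, a bounded constant. In this regime the triangle count is asymptotically Poisson(c³/6).

E[X] ≈ 4.087; in regime p = Θ(1/n^{1}) E[X] stays bounded (at the triangle threshold p ~ 1/n).


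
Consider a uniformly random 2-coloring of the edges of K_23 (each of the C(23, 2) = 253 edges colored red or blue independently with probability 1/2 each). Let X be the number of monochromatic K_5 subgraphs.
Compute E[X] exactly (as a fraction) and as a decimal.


Let X = Σ_S X_S over the C(23, 5) = 33649 subsets S of size 5, where X_S = 1 if the K_5 on S is monochromatic.
For a fixed S, the K_5 on S has C(5, 2) = 10 edges. P[all 10 edges red] = (1/2)^10, and likewise for blue, so P[monochromatic] = 2·(1/2)^10 = 2^{1 − 10} = 1/512.
By linearity: E[X] = C(23, 5) · 2^{1 − 10} = 33649 · 1/512 = 33649/512.
Numerically: E[X] ≈ 65.721.

E[X] = C(23,5)·2^(1−C(5,2)) = 33649/512 ≈ 65.721.


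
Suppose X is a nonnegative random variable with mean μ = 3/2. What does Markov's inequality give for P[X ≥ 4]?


μ = E[X] = 3/2, a = 4.
Markov: P[X ≥ 4] ≤ μ/a = (3/2)/4 = 3/8.
Numerically: ≈ 0.375.
(Since a = 4 > μ = 1.500, the bound 3/8 is < 1 and informative.)

P[X ≥ 4] ≤ 3/8 ≈ 0.375.


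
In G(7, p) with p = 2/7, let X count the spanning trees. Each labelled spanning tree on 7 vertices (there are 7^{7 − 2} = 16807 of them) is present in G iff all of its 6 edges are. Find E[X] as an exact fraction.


K_7 has 7^{7 − 2} = 16807 labelled spanning trees.
For each such spanning tree H, let X_H = 1 if all 6 edges of H are present in G. Then P[X_H = 1] = p^{6} = (2/7)^{6} = 64/117649.
By linearity of expectation: E[X] = Σ_H E[X_H] = 16807 · p^{6} = 16807 · 64/117649 = 64/7.
Numerically: E[X] ≈ 9.1429.

E[X] = 16807 · (2/7)^{6} = 64/7 ≈ 9.1429.


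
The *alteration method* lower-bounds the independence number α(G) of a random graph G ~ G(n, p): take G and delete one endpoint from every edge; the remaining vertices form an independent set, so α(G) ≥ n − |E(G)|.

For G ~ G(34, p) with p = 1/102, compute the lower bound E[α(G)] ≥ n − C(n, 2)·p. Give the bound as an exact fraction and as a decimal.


E[|E(G)|] = C(34, 2)·p = 561 · (1/102) = 11/2.
E[α(G)] ≥ n − E[|E(G)|] = 34 − 11/2 = 57/2.
Numerically: ≈ 28.50000.
(This is only a lower bound; the true E[α(G)] may be larger.)

E[α(G)] ≥ 57/2 ≈ 28.50000.


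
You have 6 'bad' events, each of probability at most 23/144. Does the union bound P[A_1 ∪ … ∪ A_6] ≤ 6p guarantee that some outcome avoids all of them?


Union bound: P[∪_{i=1}^{6} A_i] ≤ Σ_i P[A_i] ≤ 6·p = 6·(23/144) = 23/24.
Numerically: 23/24 ≈ 0.958333.
Is 23/24 < 1? YES.
Since P[∪ A_i] ≤ 23/24 < 1, the complement has P[∩ A_i^c] ≥ 1 − 23/24 = 1/24 > 0, so some outcome avoids every A_i.

6·p = 23/24 ≈ 0.958333; existence CERTIFIED by the union bound.


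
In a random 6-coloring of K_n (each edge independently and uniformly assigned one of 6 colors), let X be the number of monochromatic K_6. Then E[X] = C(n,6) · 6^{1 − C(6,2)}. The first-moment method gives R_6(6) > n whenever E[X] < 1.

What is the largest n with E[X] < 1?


We need C(n, 6) · 6^{1 − 15} < 1, i.e. C(n, 6) < 6^{15 − 1} = 78364164096.
Check values of n near the boundary:
  n = 197: C(197, 6) = 75176946208; 75176946208 < 78364164096? YES
  n = 198: C(198, 6) = 77526225777; 77526225777 < 78364164096? YES
  n = 199: C(199, 6) = 79936367511; 79936367511 < 78364164096? NO
  n = 200: C(200, 6) = 82408626300; 82408626300 < 78364164096? NO
The largest n with C(n, 6) < 78364164096 is n = 198 (where E[X] = 25842075259/26121388032 ≈ 0.9893). Hence R_6(6) > 198, i.e. R_6(6) ≥ 199.

Largest n = 198; hence R_6(6) > 198.


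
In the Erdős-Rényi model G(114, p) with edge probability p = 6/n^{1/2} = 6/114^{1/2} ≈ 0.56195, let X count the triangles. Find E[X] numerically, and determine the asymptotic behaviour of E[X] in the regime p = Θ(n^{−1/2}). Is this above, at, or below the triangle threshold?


Number of potential triangles: C(114, 3) = 240464.
Each occurs with probability p³ ≈ (0.56195)³ ≈ 1.7745836e-01.
By linearity: E[X] = C(114, 3)·p³ ≈ 240464 · 1.7745836e-01 ≈ 42672.34811.
Since α = 1/2 < 1, p = c/n^{1/2} ≫ 1/n is above the triangle threshold p ~ 1/n. Asymptotically E[X] ~ (c³/6)·n^{3(1−α)} = (6³/6)·n^{1.5} → ∞; triangles are abundant w.h.p.

E[X] ≈ 42672.34811; in regime p = Θ(1/n^{1/2}) E[X] diverges (above the triangle threshold p ~ 1/n).


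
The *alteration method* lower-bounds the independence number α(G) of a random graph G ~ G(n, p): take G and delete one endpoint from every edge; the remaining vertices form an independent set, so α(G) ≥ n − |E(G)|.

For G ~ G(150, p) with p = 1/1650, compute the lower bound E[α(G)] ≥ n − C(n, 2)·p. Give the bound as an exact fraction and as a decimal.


E[|E(G)|] = C(150, 2)·p = 11175 · (1/1650) = 149/22.
E[α(G)] ≥ n − E[|E(G)|] = 150 − 149/22 = 3151/22.
Numerically: ≈ 143.227.
(This is only a lower bound; the true E[α(G)] may be larger.)

E[α(G)] ≥ 3151/22 ≈ 143.227.


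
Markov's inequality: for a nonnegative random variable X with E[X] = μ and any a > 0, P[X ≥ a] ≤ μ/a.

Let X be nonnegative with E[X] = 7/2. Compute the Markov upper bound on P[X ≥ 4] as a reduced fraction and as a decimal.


μ = E[X] = 7/2, a = 4.
Markov: P[X ≥ 4] ≤ μ/a = (7/2)/4 = 7/8.
Numerically: ≈ 0.875000.
(Since a = 4 > μ = 3.500000, the bound 7/8 is < 1 and informative.)

P[X ≥ 4] ≤ 7/8 ≈ 0.875000.


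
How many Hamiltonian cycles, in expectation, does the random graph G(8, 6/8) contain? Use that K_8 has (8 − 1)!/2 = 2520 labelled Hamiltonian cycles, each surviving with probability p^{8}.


K_8 has (8 − 1)!/2 = 2520 labelled Hamiltonian cycles.
For each such Hamiltonian cycle H, let X_H = 1 if all 8 edges of H are present in G. Then P[X_H = 1] = p^{8} = (3/4)^{8} = 6561/65536.
By linearity of expectation: E[X] = Σ_H E[X_H] = 2520 · p^{8} = 2520 · 6561/65536 = 2066715/8192.
Numerically: E[X] ≈ 252.28.

E[X] = 2520 · (3/4)^{8} = 2066715/8192 ≈ 252.28.


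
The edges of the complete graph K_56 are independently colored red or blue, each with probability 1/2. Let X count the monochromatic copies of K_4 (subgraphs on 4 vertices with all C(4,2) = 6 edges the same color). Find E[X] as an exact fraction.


Let X = Σ_S X_S over the C(56, 4) = 367290 subsets S of size 4, where X_S = 1 if the K_4 on S is monochromatic.
For a fixed S, the K_4 on S has C(4, 2) = 6 edges. P[all 6 edges red] = (1/2)^6, and likewise for blue, so P[monochromatic] = 2·(1/2)^6 = 2^{1 − 6} = 1/32.
Summing: E[X] = C(56, 4) · 2^{1 − 6} = 367290 · 1/32 = 183645/16.
Numerically: E[X] ≈ 11477.812.

E[X] = C(56,4)·2^(1−C(4,2)) = 183645/16 ≈ 11477.812.


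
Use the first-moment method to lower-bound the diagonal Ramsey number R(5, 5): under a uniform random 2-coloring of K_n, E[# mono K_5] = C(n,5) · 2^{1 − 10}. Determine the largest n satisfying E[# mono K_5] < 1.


We need C(n, 5) · 2^{1 − 10} < 1, i.e. C(n, 5) < 2^{10 − 1} = 512.
Check values of n near the boundary:
  n = 5: C(5, 5) = 1; 1 < 512? YES
  n = 6: C(6, 5) = 6; 6 < 512? YES
  n = 7: C(7, 5) = 21; 21 < 512? YES
  n = 8: C(8, 5) = 56; 56 < 512? YES
  n = 9: C(9, 5) = 126; 126 < 512? YES
  n = 10: C(10, 5) = 252; 252 < 512? YES
  n = 11: C(11, 5) = 462; 462 < 512? YES
  n = 12: C(12, 5) = 792; 792 < 512? NO
  n = 13: C(13, 5) = 1287; 1287 < 512? NO
  n = 14: C(14, 5) = 2002; 2002 < 512? NO
The largest n with C(n, 5) < 512 is n = 11 (where E[X] = 231/256 ≈ 0.902). Hence R(5, 5) > 11, i.e. R(5, 5) ≥ 12.

Largest n = 11; hence R(5, 5) > 11.


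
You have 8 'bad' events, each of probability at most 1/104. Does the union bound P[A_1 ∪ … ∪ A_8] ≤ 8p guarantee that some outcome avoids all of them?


Union bound: P[∪_{i=1}^{8} A_i] ≤ Σ_i P[A_i] ≤ 8·p = 8·(1/104) = 1/13.
Numerically: 1/13 ≈ 0.07692.
Is 1/13 < 1? YES.
Since P[∪ A_i] ≤ 1/13 < 1, the complement has P[∩ A_i^c] ≥ 1 − 1/13 = 12/13 > 0, so some outcome avoids every A_i.

8·p = 1/13 ≈ 0.07692; existence CERTIFIED by the union bound.


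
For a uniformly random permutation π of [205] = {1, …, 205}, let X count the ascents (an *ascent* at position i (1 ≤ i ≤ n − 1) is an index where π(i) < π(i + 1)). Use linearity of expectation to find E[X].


Write X = Σ X_I over i = 1, …, 204, with X_I the indicator of one ascent.
There are 204 indicators.
For each fixed i, the pair (π(i), π(i+1)) is a uniformly random ordered pair of distinct values from {1, …, 205}; by symmetry P[π(i) < π(i+1)] = 1/2.
By linearity: E[X] = 204 · (1/2) = (205 − 1) · (1/2) = 102 ≈ 102.0000.

E[X] = 102 = 102.0000.


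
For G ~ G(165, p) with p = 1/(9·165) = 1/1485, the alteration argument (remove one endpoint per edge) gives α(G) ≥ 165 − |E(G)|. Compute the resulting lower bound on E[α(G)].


E[|E(G)|] = C(165, 2)·p = 13530 · (1/1485) = 82/9.
E[α(G)] ≥ n − E[|E(G)|] = 165 − 82/9 = 1403/9.
Numerically: ≈ 155.88889.
(This is only a lower bound; the true E[α(G)] may be larger.)

E[α(G)] ≥ 1403/9 ≈ 155.88889.


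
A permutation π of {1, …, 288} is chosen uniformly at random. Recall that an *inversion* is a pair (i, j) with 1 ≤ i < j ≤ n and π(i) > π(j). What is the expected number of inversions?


Write X = Σ X_I over the C(288, 2) = 41328 pairs i < j, with X_I the indicator of one inversion.
There are 41328 indicators.
For each fixed pair i < j, the values π(i) and π(j) are two distinct elements of {1, …, 288} in uniformly random order; by symmetry P[π(i) > π(j)] = 1/2.
By linearity: E[X] = 41328 · (1/2) = C(288, 2) · (1/2) = 41328/2 = 20664 ≈ 20664.000000.

E[X] = 20664 = 20664.000000.


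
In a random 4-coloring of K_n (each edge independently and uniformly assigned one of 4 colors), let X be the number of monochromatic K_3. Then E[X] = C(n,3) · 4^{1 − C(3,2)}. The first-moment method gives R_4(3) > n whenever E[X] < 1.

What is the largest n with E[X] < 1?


We need C(n, 3) · 4^{1 − 3} < 1, i.e. C(n, 3) < 4^{3 − 1} = 16.
Check values of n near the boundary:
  n = 3: C(3, 3) = 1; 1 < 16? YES
  n = 4: C(4, 3) = 4; 4 < 16? YES
  n = 5: C(5, 3) = 10; 10 < 16? YES
  n = 6: C(6, 3) = 20; 20 < 16? NO
  n = 7: C(7, 3) = 35; 35 < 16? NO
  n = 8: C(8, 3) = 56; 56 < 16? NO
The largest n with C(n, 3) < 16 is n = 5 (where E[X] = 5/8 ≈ 0.6250000). Hence R_4(3) > 5, i.e. R_4(3) ≥ 6.

Largest n = 5; hence R_4(3) > 5.


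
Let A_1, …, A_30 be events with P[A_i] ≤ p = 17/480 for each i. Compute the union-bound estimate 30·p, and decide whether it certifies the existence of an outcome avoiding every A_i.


Union bound: P[∪_{i=1}^{30} A_i] ≤ Σ_i P[A_i] ≤ 30·p = 30·(17/480) = 17/16.
Numerically: 17/16 ≈ 1.062500.
Is 17/16 < 1? NO.
Since the bound 17/16 is ≥ 1, the union bound is uninformative here; it does NOT by itself certify existence.

30·p = 17/16 ≈ 1.062500; existence NOT certified by the union bound.


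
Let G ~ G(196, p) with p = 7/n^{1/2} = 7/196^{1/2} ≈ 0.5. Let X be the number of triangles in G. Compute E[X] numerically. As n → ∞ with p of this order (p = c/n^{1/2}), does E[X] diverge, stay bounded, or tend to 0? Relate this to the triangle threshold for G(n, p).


Number of potential triangles: C(196, 3) = 1235780.
Each occurs with probability p³ ≈ (0.5)³ ≈ 1.25000e-01.
By linearity: E[X] = C(196, 3)·p³ ≈ 1235780 · 1.25000e-01 ≈ 154472.500.
Since α = 1/2 < 1, p = c/n^{1/2} ≫ 1/n is above the triangle threshold p ~ 1/n. Asymptotically E[X] ~ (c³/6)·n^{3(1−α)} = (7³/6)·n^{1.5} → ∞; triangles are abundant w.h.p.

E[X] ≈ 154472.500; in regime p = Θ(1/n^{1/2}) E[X] diverges (above the triangle threshold p ~ 1/n).


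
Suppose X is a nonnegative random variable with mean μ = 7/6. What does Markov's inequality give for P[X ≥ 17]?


μ = E[X] = 7/6, a = 17.
Markov: P[X ≥ 17] ≤ μ/a = (7/6)/17 = 7/102.
Numerically: ≈ 0.0686.
(Since a = 17 > μ = 1.1667, the bound 7/102 is < 1 and informative.)

P[X ≥ 17] ≤ 7/102 ≈ 0.0686.


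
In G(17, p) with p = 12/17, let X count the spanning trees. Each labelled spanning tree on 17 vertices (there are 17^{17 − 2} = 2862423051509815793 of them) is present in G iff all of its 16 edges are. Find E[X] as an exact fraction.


K_17 has 17^{17 − 2} = 2862423051509815793 labelled spanning trees.
For each such spanning tree H, let X_H = 1 if all 16 edges of H are present in G. Then P[X_H = 1] = p^{16} = (12/17)^{16} = 184884258895036416/48661191875666868481.
Summing the indicators: E[X] = Σ_H E[X_H] = 2862423051509815793 · p^{16} = 2862423051509815793 · 184884258895036416/48661191875666868481 = 184884258895036416/17.
Numerically: E[X] ≈ 1.0876e+16.

E[X] = 2862423051509815793 · (12/17)^{16} = 184884258895036416/17 ≈ 1.0876e+16.


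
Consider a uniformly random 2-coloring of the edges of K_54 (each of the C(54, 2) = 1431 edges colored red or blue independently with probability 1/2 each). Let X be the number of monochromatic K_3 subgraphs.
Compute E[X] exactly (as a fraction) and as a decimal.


Let X = Σ_S X_S over the C(54, 3) = 24804 subsets S of size 3, where X_S = 1 if the K_3 on S is monochromatic.
For a fixed S, the K_3 on S has C(3, 2) = 3 edges. P[all 3 edges red] = (1/2)^3, and likewise for blue, so P[monochromatic] = 2·(1/2)^3 = 2^{1 − 3} = 1/4.
By linearity of expectation: E[X] = C(54, 3) · 2^{1 − 3} = 24804 · 1/4 = 6201.
Numerically: E[X] ≈ 6201.000000.

E[X] = C(54,3)·2^(1−C(3,2)) = 6201 ≈ 6201.000000.


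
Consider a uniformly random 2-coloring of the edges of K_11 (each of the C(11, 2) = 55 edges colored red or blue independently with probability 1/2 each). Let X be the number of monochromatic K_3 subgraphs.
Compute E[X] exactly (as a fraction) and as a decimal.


Let X = Σ_S X_S over the C(11, 3) = 165 subsets S of size 3, where X_S = 1 if the K_3 on S is monochromatic.
For a fixed S, the K_3 on S has C(3, 2) = 3 edges. P[all 3 edges red] = (1/2)^3, and likewise for blue, so P[monochromatic] = 2·(1/2)^3 = 2^{1 − 3} = 1/4.
Summing: E[X] = C(11, 3) · 2^{1 − 3} = 165 · 1/4 = 165/4.
Numerically: E[X] ≈ 41.25000.

E[X] = C(11,3)·2^(1−C(3,2)) = 165/4 ≈ 41.25000.


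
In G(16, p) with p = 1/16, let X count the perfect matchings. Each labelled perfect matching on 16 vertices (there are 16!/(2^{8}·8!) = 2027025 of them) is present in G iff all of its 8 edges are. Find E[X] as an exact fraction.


K_16 has 16!/(2^{8}·8!) = 2027025 labelled perfect matchings.
For each such perfect matching H, let X_H = 1 if all 8 edges of H are present in G. Then P[X_H = 1] = p^{8} = (1/16)^{8} = 1/4294967296.
By linearity of expectation: E[X] = Σ_H E[X_H] = 2027025 · p^{8} = 2027025 · 1/4294967296 = 2027025/4294967296.
Numerically: E[X] ≈ 0.00047195.

E[X] = 2027025 · (1/16)^{8} = 2027025/4294967296 ≈ 0.00047195.


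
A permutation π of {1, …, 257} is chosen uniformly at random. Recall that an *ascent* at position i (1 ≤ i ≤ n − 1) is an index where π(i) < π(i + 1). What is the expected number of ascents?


Write X = Σ X_I over i = 1, …, 256, with X_I the indicator of one ascent.
There are 256 indicators.
For each fixed i, the pair (π(i), π(i+1)) is a uniformly random ordered pair of distinct values from {1, …, 257}; by symmetry P[π(i) < π(i+1)] = 1/2.
By linearity: E[X] = 256 · (1/2) = (257 − 1) · (1/2) = 128 ≈ 128.0000.

E[X] = 128 = 128.0000.


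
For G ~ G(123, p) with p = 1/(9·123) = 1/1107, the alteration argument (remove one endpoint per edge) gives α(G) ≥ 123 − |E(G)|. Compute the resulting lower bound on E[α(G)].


E[|E(G)|] = C(123, 2)·p = 7503 · (1/1107) = 61/9.
E[α(G)] ≥ n − E[|E(G)|] = 123 − 61/9 = 1046/9.
Numerically: ≈ 116.2222.
(This is only a lower bound; the true E[α(G)] may be larger.)

E[α(G)] ≥ 1046/9 ≈ 116.2222.


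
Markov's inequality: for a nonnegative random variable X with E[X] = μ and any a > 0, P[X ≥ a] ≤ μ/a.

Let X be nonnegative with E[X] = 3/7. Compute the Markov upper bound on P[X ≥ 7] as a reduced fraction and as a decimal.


μ = E[X] = 3/7, a = 7.
Markov: P[X ≥ 7] ≤ μ/a = (3/7)/7 = 3/49.
Numerically: ≈ 0.0612.
(Since a = 7 > μ = 0.4286, the bound 3/49 is < 1 and informative.)

P[X ≥ 7] ≤ 3/49 ≈ 0.0612.


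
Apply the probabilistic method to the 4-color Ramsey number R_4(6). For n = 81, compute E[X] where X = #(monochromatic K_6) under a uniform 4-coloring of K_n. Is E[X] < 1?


E[X] = C(81, 6) · 4^{1 − 15} = 324540216 · 4^{−14} = 324540216/268435456.
As a reduced fraction: E[X] = 40567527/33554432 ≈ 1.20901.
Is E[X] < 1? NO.
Since E[X] ≥ 1, the first-moment bound is inconclusive at n = 81; it does NOT by itself certify R_4(6) > 81.

E[X] = 40567527/33554432 ≈ 1.20901; E[X] ≥ 1; first-moment method inconclusive here.


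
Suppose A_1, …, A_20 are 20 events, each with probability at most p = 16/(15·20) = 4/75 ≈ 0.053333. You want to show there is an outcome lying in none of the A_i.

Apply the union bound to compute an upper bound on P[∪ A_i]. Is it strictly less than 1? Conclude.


Union bound: P[∪_{i=1}^{20} A_i] ≤ Σ_i P[A_i] ≤ 20·p = 20·(4/75) = 16/15.
Numerically: 16/15 ≈ 1.066667.
Is 16/15 < 1? NO.
Since the bound 16/15 is ≥ 1, the union bound is uninformative here; it does NOT by itself certify existence.

20·p = 16/15 ≈ 1.066667; existence NOT certified by the union bound.


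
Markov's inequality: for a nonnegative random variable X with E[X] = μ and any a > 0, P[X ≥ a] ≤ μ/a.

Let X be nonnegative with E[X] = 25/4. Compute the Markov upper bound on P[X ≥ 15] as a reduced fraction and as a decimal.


μ = E[X] = 25/4, a = 15.
Markov: P[X ≥ 15] ≤ μ/a = (25/4)/15 = 5/12.
Numerically: ≈ 0.4167.
(Since a = 15 > μ = 6.2500, the bound 5/12 is < 1 and informative.)

P[X ≥ 15] ≤ 5/12 ≈ 0.4167.


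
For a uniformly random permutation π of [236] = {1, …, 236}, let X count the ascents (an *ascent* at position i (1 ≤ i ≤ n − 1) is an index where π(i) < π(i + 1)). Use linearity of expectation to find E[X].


Write X = Σ X_I over i = 1, …, 235, with X_I the indicator of one ascent.
There are 235 indicators.
For each fixed i, the pair (π(i), π(i+1)) is a uniformly random ordered pair of distinct values from {1, …, 236}; by symmetry P[π(i) < π(i+1)] = 1/2.
By linearity: E[X] = 235 · (1/2) = (236 − 1) · (1/2) = 235/2 ≈ 117.500.

E[X] = 235/2 = 117.500.


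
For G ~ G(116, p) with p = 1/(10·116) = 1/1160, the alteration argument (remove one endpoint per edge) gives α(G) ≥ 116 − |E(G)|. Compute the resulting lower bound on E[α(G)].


E[|E(G)|] = C(116, 2)·p = 6670 · (1/1160) = 23/4.
E[α(G)] ≥ n − E[|E(G)|] = 116 − 23/4 = 441/4.
Numerically: ≈ 110.250000.
(This is only a lower bound; the true E[α(G)] may be larger.)

E[α(G)] ≥ 441/4 ≈ 110.250000.


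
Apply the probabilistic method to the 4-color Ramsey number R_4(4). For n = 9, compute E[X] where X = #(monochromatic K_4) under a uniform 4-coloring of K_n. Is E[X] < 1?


E[X] = C(9, 4) · 4^{1 − 6} = 126 · 4^{−5} = 126/1024.
As a reduced fraction: E[X] = 63/512 ≈ 0.1230.
Is E[X] < 1? YES.
Since E[X] < 1, there exists a 4-coloring of K_{9} with no monochromatic K_4; hence R_4(4) > 9.

E[X] = 63/512 ≈ 0.1230; E[X] < 1, so R_4(4) > 9.


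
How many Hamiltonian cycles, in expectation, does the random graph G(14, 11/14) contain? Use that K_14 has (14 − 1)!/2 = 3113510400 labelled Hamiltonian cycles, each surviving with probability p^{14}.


K_14 has (14 − 1)!/2 = 3113510400 labelled Hamiltonian cycles.
For each such Hamiltonian cycle H, let X_H = 1 if all 14 edges of H are present in G. Then P[X_H = 1] = p^{14} = (11/14)^{14} = 379749833583241/11112006825558016.
By linearity of expectation: E[X] = Σ_H E[X_H] = 3113510400 · p^{14} = 3113510400 · 379749833583241/11112006825558016 = 329898174179601037725/3100448333024.
Numerically: E[X] ≈ 1.064e+08.

E[X] = 3113510400 · (11/14)^{14} = 329898174179601037725/3100448333024 ≈ 1.064e+08.


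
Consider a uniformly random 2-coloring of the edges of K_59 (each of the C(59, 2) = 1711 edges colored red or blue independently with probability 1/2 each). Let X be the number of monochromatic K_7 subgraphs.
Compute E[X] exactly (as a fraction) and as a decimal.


Let X = Σ_S X_S over the C(59, 7) = 341149446 subsets S of size 7, where X_S = 1 if the K_7 on S is monochromatic.
For a fixed S, the K_7 on S has C(7, 2) = 21 edges. P[all 21 edges red] = (1/2)^21, and likewise for blue, so P[monochromatic] = 2·(1/2)^21 = 2^{1 − 21} = 1/1048576.
Summing: E[X] = C(59, 7) · 2^{1 − 21} = 341149446 · 1/1048576 = 170574723/524288.
Numerically: E[X] ≈ 325.345465.

E[X] = C(59,7)·2^(1−C(7,2)) = 170574723/524288 ≈ 325.345465.


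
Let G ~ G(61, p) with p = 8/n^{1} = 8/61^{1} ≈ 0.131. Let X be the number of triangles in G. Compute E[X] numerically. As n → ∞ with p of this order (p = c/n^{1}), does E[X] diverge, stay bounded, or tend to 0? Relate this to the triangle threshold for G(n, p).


Number of potential triangles: C(61, 3) = 35990.
Each occurs with probability p³ ≈ (0.131)³ ≈ 2.25570e-03.
By linearity: E[X] = C(61, 3)·p³ ≈ 35990 · 2.25570e-03 ≈ 81.182.
Here α = 1, so p = 8/n is exactly at the triangle threshold p ~ 1/n. Asymptotically E[X] → c³/6 = 8³/6 = 256/3 ≈ 85.333, a bounded constant. In this regime the triangle count is asymptotically Poisson(c³/6).

E[X] ≈ 81.182; in regime p = Θ(1/n^{1}) E[X] stays bounded (at the triangle threshold p ~ 1/n).


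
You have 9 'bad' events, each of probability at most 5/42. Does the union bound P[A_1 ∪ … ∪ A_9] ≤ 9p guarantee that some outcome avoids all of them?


Union bound: P[∪_{i=1}^{9} A_i] ≤ Σ_i P[A_i] ≤ 9·p = 9·(5/42) = 15/14.
Numerically: 15/14 ≈ 1.071.
Is 15/14 < 1? NO.
Since the bound 15/14 is ≥ 1, the union bound is uninformative here; it does NOT by itself certify existence.

9·p = 15/14 ≈ 1.071; existence NOT certified by the union bound.


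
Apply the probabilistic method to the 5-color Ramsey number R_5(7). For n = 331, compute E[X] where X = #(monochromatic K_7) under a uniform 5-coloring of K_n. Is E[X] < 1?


E[X] = C(331, 7) · 5^{1 − 21} = 81027017349850 · 5^{−20} = 81027017349850/95367431640625.
As a reduced fraction: E[X] = 3241080693994/3814697265625 ≈ 0.850.
Is E[X] < 1? YES.
Since E[X] < 1, there exists a 5-coloring of K_{331} with no monochromatic K_7; hence R_5(7) > 331.

E[X] = 3241080693994/3814697265625 ≈ 0.850; E[X] < 1, so R_5(7) > 331.


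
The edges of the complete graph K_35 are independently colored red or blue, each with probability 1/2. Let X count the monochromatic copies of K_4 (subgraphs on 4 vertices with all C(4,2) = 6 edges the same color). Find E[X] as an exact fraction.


Let X = Σ_S X_S over the C(35, 4) = 52360 subsets S of size 4, where X_S = 1 if the K_4 on S is monochromatic.
For a fixed S, the K_4 on S has C(4, 2) = 6 edges. P[all 6 edges red] = (1/2)^6, and likewise for blue, so P[monochromatic] = 2·(1/2)^6 = 2^{1 − 6} = 1/32.
Summing: E[X] = C(35, 4) · 2^{1 − 6} = 52360 · 1/32 = 6545/4.
Numerically: E[X] ≈ 1636.250.

E[X] = C(35,4)·2^(1−C(4,2)) = 6545/4 ≈ 1636.250.


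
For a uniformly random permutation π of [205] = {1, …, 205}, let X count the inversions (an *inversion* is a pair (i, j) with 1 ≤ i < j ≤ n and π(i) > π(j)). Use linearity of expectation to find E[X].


Write X = Σ X_I over the C(205, 2) = 20910 pairs i < j, with X_I the indicator of one inversion.
There are 20910 indicators.
For each fixed pair i < j, the values π(i) and π(j) are two distinct elements of {1, …, 205} in uniformly random order; by symmetry P[π(i) > π(j)] = 1/2.
By linearity: E[X] = 20910 · (1/2) = C(205, 2) · (1/2) = 20910/2 = 10455 ≈ 10455.000000.

E[X] = 10455 = 10455.000000.


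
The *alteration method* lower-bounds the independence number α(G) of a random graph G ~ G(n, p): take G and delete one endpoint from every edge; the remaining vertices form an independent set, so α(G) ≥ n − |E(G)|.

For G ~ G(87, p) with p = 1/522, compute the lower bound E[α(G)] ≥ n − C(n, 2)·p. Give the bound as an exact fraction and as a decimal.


E[|E(G)|] = C(87, 2)·p = 3741 · (1/522) = 43/6.
E[α(G)] ≥ n − E[|E(G)|] = 87 − 43/6 = 479/6.
Numerically: ≈ 79.833333.
(This is only a lower bound; the true E[α(G)] may be larger.)

E[α(G)] ≥ 479/6 ≈ 79.833333.


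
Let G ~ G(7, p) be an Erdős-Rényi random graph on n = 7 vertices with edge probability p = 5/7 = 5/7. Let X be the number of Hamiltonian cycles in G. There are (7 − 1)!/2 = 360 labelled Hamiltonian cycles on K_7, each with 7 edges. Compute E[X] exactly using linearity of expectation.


K_7 has (7 − 1)!/2 = 360 labelled Hamiltonian cycles.
For each such Hamiltonian cycle H, let X_H = 1 if all 7 edges of H are present in G. Then P[X_H = 1] = p^{7} = (5/7)^{7} = 78125/823543.
Summing the indicators: E[X] = Σ_H E[X_H] = 360 · p^{7} = 360 · 78125/823543 = 28125000/823543.
Numerically: E[X] ≈ 34.2.

E[X] = 360 · (5/7)^{7} = 28125000/823543 ≈ 34.2.


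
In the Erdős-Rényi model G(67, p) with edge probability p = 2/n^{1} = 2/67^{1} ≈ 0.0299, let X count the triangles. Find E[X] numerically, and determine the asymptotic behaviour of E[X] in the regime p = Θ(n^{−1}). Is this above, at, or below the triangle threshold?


Number of potential triangles: C(67, 3) = 47905.
Each occurs with probability p³ ≈ (0.0299)³ ≈ 2.65990e-05.
By linearity: E[X] = C(67, 3)·p³ ≈ 47905 · 2.65990e-05 ≈ 1.274.
Here α = 1, so p = 2/n is exactly at the triangle threshold p ~ 1/n. Asymptotically E[X] → c³/6 = 2³/6 = 4/3 ≈ 1.333, a bounded constant. In this regime the triangle count is asymptotically Poisson(c³/6).

E[X] ≈ 1.274; in regime p = Θ(1/n^{1}) E[X] stays bounded (at the triangle threshold p ~ 1/n).


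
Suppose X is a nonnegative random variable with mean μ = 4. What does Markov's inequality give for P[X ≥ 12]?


μ = E[X] = 4, a = 12.
Markov: P[X ≥ 12] ≤ μ/a = (4)/12 = 1/3.
Numerically: ≈ 0.333333.
(Since a = 12 > μ = 4.000000, the bound 1/3 is < 1 and informative.)

P[X ≥ 12] ≤ 1/3 ≈ 0.333333.


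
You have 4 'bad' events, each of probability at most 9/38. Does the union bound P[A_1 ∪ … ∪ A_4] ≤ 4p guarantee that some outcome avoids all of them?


Union bound: P[∪_{i=1}^{4} A_i] ≤ Σ_i P[A_i] ≤ 4·p = 4·(9/38) = 18/19.
Numerically: 18/19 ≈ 0.94737.
Is 18/19 < 1? YES.
Since P[∪ A_i] ≤ 18/19 < 1, the complement has P[∩ A_i^c] ≥ 1 − 18/19 = 1/19 > 0, so some outcome avoids every A_i.

4·p = 18/19 ≈ 0.94737; existence CERTIFIED by the union bound.


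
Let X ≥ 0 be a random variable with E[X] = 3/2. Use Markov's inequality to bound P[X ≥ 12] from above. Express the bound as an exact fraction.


μ = E[X] = 3/2, a = 12.
Markov: P[X ≥ 12] ≤ μ/a = (3/2)/12 = 1/8.
Numerically: ≈ 0.1250.
(Since a = 12 > μ = 1.5000, the bound 1/8 is < 1 and informative.)

P[X ≥ 12] ≤ 1/8 ≈ 0.1250.


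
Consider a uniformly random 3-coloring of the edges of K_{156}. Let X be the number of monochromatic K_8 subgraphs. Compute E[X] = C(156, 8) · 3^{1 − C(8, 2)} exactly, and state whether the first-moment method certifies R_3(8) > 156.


E[X] = C(156, 8) · 3^{1 − 28} = 7248464019225 · 3^{−27} = 7248464019225/7625597484987.
As a reduced fraction: E[X] = 805384891025/847288609443 ≈ 0.9505.
Is E[X] < 1? YES.
Since E[X] < 1, there exists a 3-coloring of K_{156} with no monochromatic K_8; hence R_3(8) > 156.

E[X] = 805384891025/847288609443 ≈ 0.9505; E[X] < 1, so R_3(8) > 156.


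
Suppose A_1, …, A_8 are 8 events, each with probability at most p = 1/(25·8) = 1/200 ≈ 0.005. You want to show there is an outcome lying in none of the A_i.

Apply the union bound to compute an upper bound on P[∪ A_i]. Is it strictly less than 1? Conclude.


Union bound: P[∪_{i=1}^{8} A_i] ≤ Σ_i P[A_i] ≤ 8·p = 8·(1/200) = 1/25.
Numerically: 1/25 ≈ 0.040.
Is 1/25 < 1? YES.
Since P[∪ A_i] ≤ 1/25 < 1, the complement has P[∩ A_i^c] ≥ 1 − 1/25 = 24/25 > 0, so some outcome avoids every A_i.

8·p = 1/25 ≈ 0.040; existence CERTIFIED by the union bound.


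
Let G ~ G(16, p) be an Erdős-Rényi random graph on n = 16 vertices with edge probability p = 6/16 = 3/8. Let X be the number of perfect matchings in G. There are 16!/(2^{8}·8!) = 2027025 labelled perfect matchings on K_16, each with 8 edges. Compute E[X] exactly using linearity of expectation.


K_16 has 16!/(2^{8}·8!) = 2027025 labelled perfect matchings.
For each such perfect matching H, let X_H = 1 if all 8 edges of H are present in G. Then P[X_H = 1] = p^{8} = (3/8)^{8} = 6561/16777216.
Summing the indicators: E[X] = Σ_H E[X_H] = 2027025 · p^{8} = 2027025 · 6561/16777216 = 13299311025/16777216.
Numerically: E[X] ≈ 792.7.

E[X] = 2027025 · (3/8)^{8} = 13299311025/16777216 ≈ 792.7.


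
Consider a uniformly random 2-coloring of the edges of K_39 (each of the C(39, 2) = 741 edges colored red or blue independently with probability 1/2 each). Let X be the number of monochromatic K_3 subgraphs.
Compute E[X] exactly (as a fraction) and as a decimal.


Let X = Σ_S X_S over the C(39, 3) = 9139 subsets S of size 3, where X_S = 1 if the K_3 on S is monochromatic.
For a fixed S, the K_3 on S has C(3, 2) = 3 edges. P[all 3 edges red] = (1/2)^3, and likewise for blue, so P[monochromatic] = 2·(1/2)^3 = 2^{1 − 3} = 1/4.
By linearity of expectation: E[X] = C(39, 3) · 2^{1 − 3} = 9139 · 1/4 = 9139/4.
Numerically: E[X] ≈ 2284.750.

E[X] = C(39,3)·2^(1−C(3,2)) = 9139/4 ≈ 2284.750.


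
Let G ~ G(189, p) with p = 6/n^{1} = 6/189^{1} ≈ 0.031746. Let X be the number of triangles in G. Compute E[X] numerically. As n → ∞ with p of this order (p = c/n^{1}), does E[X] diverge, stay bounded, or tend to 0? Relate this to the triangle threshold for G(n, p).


Number of potential triangles: C(189, 3) = 1107414.
Each occurs with probability p³ ≈ (0.031746)³ ≈ 3.19939851e-05.
By linearity: E[X] = C(189, 3)·p³ ≈ 1107414 · 3.19939851e-05 ≈ 35.430587.
Here α = 1, so p = 6/n is exactly at the triangle threshold p ~ 1/n. Asymptotically E[X] → c³/6 = 6³/6 = 36 ≈ 36.000000, a bounded constant. In this regime the triangle count is asymptotically Poisson(c³/6).

E[X] ≈ 35.430587; in regime p = Θ(1/n^{1}) E[X] stays bounded (at the triangle threshold p ~ 1/n).
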